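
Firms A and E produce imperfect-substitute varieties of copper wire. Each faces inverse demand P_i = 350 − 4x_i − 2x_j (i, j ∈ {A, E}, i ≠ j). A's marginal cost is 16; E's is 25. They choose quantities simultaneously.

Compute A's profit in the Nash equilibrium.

4542.76

Firm A's profit: π = x_A(350 − 4x_A − 2x_E) − 16x_A.
∂π/∂x_A = 334 − 8x_A − 2x_E = 0 ⇒ x_A = 41.75 − 0.25x_E.
Similarly x_E = 40.625 − 0.25x_A.
Solving the two reaction functions simultaneously: (1 − (−0.25)(−0.25))x_A = 41.75 − 0.25·40.625, so 0.9375x_A = 1011/32 and x_A = 33.7.
Then x_E = 40.625 − 0.25·33.7 = 32.2.
P_A = 350 − 4·33.7 − 2·32.2 = 150.8.
Profit = (150.8 − 16)·33.7 = 4542.76.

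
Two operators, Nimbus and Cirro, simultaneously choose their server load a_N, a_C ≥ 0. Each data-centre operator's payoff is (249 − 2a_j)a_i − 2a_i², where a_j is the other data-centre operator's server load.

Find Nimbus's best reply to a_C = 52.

36.25

Nimbus's payoff is (249 − 2a_C)a_N − 2a_N².
∂π/∂a_N = 249 − 2a_C − 4a_N = 0, so a_N = 62.25 − 0.5a_C.
At a_C = 52: a_N = 62.25 − 0.5·52 = 36.25.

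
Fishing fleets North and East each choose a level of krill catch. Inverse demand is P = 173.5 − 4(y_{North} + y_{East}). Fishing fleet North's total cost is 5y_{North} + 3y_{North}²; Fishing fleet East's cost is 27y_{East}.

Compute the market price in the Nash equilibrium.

84.375

Fishing fleet North's profit: π = y_{North}(173.5 − 4(y_{North} + y_{East})) − 5y_{North} − 3y_{North}².
∂π/∂y_{North} = 168.5 − 14y_{North} − 4y_{East} = 0, so y_{North} = 337/28 − (2/7)y_{East}.
For East: ∂π/∂y_{East} = 146.5 − 8y_{East} − 4y_{North} = 0 ⇒ y_{East} = 18.3125 − 0.5y_{North}.
Substituting the second reaction function into the first: y_{North} = 337/28 − (2/7)(18.3125 − 0.5y_{North}), which gives (6/7)y_{North} = 381/56 ⇒ y_{North} = 7.9375.
Then y_{East} = 18.3125 − 0.5·7.9375 = 459/32.
Equilibrium price: P = 173.5 − 4·(713/32) = 84.375.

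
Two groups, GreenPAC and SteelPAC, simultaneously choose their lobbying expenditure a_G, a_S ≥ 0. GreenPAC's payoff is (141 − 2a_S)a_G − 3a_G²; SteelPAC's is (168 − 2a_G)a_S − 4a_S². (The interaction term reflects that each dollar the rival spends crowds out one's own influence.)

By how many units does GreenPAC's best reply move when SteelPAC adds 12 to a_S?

Expanding GreenPAC's payoff: 141a_G − 2a_Sa_G − 3a_G².
∂π/∂a_G = 141 − 2a_S − 6a_G = 0, so a_G = 23.5 − (1/3)a_S.
The reaction-function slope is −1/3, so a 12-unit rise in a_S moves a_G by −1/3 × 12 = −4. GreenPAC's best response falls — the actions are strategic substitutes.

-4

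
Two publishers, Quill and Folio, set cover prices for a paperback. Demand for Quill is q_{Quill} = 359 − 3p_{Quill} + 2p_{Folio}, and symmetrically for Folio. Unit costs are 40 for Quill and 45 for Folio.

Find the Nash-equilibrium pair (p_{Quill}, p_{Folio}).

120.6875, 122.5625

Quill's profit: π = (p_{Quill} − 40)(359 − 3p_{Quill} + 2p_{Folio}).
∂π/∂p_{Quill} = 479 − 6p_{Quill} + 2p_{Folio} = 0 ⇒ p_{Quill} = 479/6 + (1/3)p_{Folio}.
Similarly p_{Folio} = 247/3 + (1/3)p_{Quill}.
Substituting the second reaction function into the first: p_{Quill} = 479/6 + (1/3)(247/3 + (1/3)p_{Quill}), which gives (8/9)p_{Quill} = 1931/18 ⇒ p_{Quill} = 120.6875.
Then p_{Folio} = 247/3 + (1/3)·120.6875 = 122.5625.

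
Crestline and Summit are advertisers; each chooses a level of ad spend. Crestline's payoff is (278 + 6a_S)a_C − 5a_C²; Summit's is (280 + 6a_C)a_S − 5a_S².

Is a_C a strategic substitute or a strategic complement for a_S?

Expanding Crestline's payoff: 278a_C + 6a_Sa_C − 5a_C².
∂π/∂a_C = 278 + 6a_S − 10a_C = 0, so a_C = 27.8 + 0.6a_S.
The best-response slope da_C/da_S = 0.6 > 0: the reaction function is upward-sloping, so the choices are strategic complements.

strategic complements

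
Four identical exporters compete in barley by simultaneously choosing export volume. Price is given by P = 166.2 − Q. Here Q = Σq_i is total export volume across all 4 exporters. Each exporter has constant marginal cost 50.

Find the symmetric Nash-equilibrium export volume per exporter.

A representative exporter's profit is π_i = q_i(166.2 − Q) − 50q_i, with Q = q_i + Σ_{j≠i} q_j.
First-order condition: 116.2 − 2q_i − Σ_{j≠i} q_j = 0.
With identical exporters, set every q_j = q: then 116.2 − 2q − 3q = 0, i.e. q = 116.2/5 = 23.24.

23.24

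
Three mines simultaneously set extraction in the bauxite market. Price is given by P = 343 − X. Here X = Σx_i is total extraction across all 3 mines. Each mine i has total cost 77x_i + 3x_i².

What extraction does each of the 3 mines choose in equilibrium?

26.6

A representative mine's profit is π_i = x_i(343 − X) − 77x_i − 3x_i², with X = x_i + Σ_{j≠i} x_j.
First-order condition: 266 − 8x_i − Σ_{j≠i} x_j = 0.
Imposing symmetry (x_j = x for all j) turns Σ_{j≠i} x_j into 2x, so 266 = 10x and x = 26.6.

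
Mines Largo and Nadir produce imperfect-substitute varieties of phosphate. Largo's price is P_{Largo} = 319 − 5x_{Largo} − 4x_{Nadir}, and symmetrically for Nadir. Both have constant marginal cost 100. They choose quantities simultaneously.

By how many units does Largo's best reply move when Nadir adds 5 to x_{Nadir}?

Mine Largo's profit: π = x_{Largo}(319 − 5x_{Largo} − 4x_{Nadir}) − 100x_{Largo}.
∂π/∂x_{Largo} = 219 − 10x_{Largo} − 4x_{Nadir} = 0 ⇒ x_{Largo} = 21.9 − 0.4x_{Nadir}.
The reaction-function slope is −0.4, so a 5-unit rise in x_{Nadir} moves x_{Largo} by −0.4 × 5 = −2. Largo's best response falls — the actions are strategic substitutes.

-2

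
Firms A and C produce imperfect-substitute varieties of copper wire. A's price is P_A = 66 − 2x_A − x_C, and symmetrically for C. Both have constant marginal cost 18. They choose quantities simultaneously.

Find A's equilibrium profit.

184.32

Firm A's profit: π = x_A(66 − 2x_A − x_C) − 18x_A.
∂π/∂x_A = 48 − 4x_A − x_C = 0 ⇒ x_A = 12 − 0.25x_C.
The game is symmetric, so in equilibrium x_C = x_A: the reaction function gives 1.25x_A = 12, hence x_A = 9.6.
P_A = 66 − 2·9.6 − 9.6 = 37.2.
Profit = (37.2 − 18)·9.6 = 184.32.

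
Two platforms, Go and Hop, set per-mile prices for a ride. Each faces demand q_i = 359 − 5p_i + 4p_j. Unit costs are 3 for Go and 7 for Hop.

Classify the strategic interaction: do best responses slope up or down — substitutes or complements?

strategic complements

Go's profit: π = (p_{Go} − 3)(359 − 5p_{Go} + 4p_{Hop}).
∂π/∂p_{Go} = 374 − 10p_{Go} + 4p_{Hop} = 0 ⇒ p_{Go} = 37.4 + 0.4p_{Hop}.
The best-response slope dp_{Go}/dp_{Hop} = 0.4 > 0: the reaction function is upward-sloping, so the choices are strategic complements.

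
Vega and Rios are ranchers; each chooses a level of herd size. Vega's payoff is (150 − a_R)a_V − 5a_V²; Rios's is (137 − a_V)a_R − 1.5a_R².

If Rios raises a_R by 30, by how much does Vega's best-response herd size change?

Expanding Vega's payoff: 150a_V − a_Ra_V − 5a_V².
∂π/∂a_V = 150 − a_R − 10a_V = 0, so a_V = 15 − 0.1a_R.
The reaction-function slope is −0.1, so a 30-unit rise in a_R moves a_V by −0.1 × 30 = −3. Vega's best response falls — the actions are strategic substitutes.

-3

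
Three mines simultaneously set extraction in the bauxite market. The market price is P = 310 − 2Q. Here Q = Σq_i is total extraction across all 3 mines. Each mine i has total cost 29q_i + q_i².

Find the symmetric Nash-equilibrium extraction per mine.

28.1

A representative mine's profit is π_i = q_i(310 − 2Q) − 29q_i − q_i², with Q = q_i + Σ_{j≠i} q_j.
First-order condition: 281 − 6q_i − 2Σ_{j≠i} q_j = 0.
In a symmetric equilibrium every mine chooses the same q, so Σ_{j≠i} q_j = 2q. The condition becomes 281 − 10q = 0, giving q = 281/10 = 28.1.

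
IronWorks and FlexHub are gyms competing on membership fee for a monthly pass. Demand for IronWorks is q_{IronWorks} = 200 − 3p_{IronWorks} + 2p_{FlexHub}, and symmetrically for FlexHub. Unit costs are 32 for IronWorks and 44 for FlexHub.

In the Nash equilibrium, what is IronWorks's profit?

IronWorks's profit: π = (p_{IronWorks} − 32)(200 − 3p_{IronWorks} + 2p_{FlexHub}).
∂π/∂p_{IronWorks} = 296 − 6p_{IronWorks} + 2p_{FlexHub} = 0 ⇒ p_{IronWorks} = 148/3 + (1/3)p_{FlexHub}.
Similarly p_{FlexHub} = 166/3 + (1/3)p_{IronWorks}.
Solving the two reaction functions simultaneously: (1 − (1/3)(1/3))p_{IronWorks} = 148/3 + (1/3)·(166/3), so (8/9)p_{IronWorks} = 610/9 and p_{IronWorks} = 76.25.
Then p_{FlexHub} = 166/3 + (1/3)·76.25 = 80.75.
q_{IronWorks} = 200 − 3·76.25 + 2·80.75 = 132.75.
Profit = (76.25 − 32)·132.75 = 5874.1875.

5874.1875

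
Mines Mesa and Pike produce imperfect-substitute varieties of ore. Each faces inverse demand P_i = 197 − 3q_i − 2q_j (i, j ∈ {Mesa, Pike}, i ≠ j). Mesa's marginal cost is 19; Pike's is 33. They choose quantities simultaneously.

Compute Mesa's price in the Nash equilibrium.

88.375

Mine Mesa's profit: π = q_{Mesa}(197 − 3q_{Mesa} − 2q_{Pike}) − 19q_{Mesa}.
∂π/∂q_{Mesa} = 178 − 6q_{Mesa} − 2q_{Pike} = 0 ⇒ q_{Mesa} = 89/3 − (1/3)q_{Pike}.
Similarly q_{Pike} = 82/3 − (1/3)q_{Mesa}.
Plugging q_{Pike} into Mesa's best response: q_{Mesa} = 89/3 − (1/3)(82/3 − (1/3)q_{Mesa}) ⇒ (8/9)q_{Mesa} = 185/9, so q_{Mesa} = 23.125.
Then q_{Pike} = 82/3 − (1/3)·23.125 = 19.625.
P_{Mesa} = 197 − 3·23.125 − 2·19.625 = 88.375.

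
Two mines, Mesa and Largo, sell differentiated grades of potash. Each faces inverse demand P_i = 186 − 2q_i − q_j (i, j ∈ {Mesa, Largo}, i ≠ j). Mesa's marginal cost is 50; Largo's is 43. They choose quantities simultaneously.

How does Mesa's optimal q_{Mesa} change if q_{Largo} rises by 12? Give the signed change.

-3

Mine Mesa's profit: π = q_{Mesa}(186 − 2q_{Mesa} − q_{Largo}) − 50q_{Mesa}.
∂π/∂q_{Mesa} = 136 − 4q_{Mesa} − q_{Largo} = 0 ⇒ q_{Mesa} = 34 − 0.25q_{Largo}.
The reaction-function slope is −0.25, so a 12-unit rise in q_{Largo} moves q_{Mesa} by −0.25 × 12 = −3. Mesa's best response falls — the actions are strategic substitutes.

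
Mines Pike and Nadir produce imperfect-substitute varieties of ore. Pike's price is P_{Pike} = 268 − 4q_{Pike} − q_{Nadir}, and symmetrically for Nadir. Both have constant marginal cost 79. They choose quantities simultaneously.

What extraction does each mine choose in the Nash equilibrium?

Mine Pike's profit: π = q_{Pike}(268 − 4q_{Pike} − q_{Nadir}) − 79q_{Pike}.
∂π/∂q_{Pike} = 189 − 8q_{Pike} − q_{Nadir} = 0 ⇒ q_{Pike} = 23.625 − 0.125q_{Nadir}.
By symmetry q_{Nadir} = q_{Pike}; substituting into the reaction function, 1.125q_{Pike} = 23.625 and q_{Pike} = 21.

21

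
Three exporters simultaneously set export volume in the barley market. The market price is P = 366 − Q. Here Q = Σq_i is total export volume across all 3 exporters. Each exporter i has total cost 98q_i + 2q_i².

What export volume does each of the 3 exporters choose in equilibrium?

A representative exporter's profit is π_i = q_i(366 − Q) − 98q_i − 2q_i², with Q = q_i + Σ_{j≠i} q_j.
First-order condition: 268 − 6q_i − Σ_{j≠i} q_j = 0.
With identical exporters, set every q_j = q: then 268 − 6q − 2q = 0, i.e. q = 268/8 = 33.5.

33.5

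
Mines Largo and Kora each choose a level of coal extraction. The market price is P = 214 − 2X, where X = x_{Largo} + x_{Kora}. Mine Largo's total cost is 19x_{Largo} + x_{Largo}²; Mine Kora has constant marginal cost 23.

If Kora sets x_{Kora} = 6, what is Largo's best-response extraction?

30.5

Mine Largo's profit: π = x_{Largo}(214 − 2(x_{Largo} + x_{Kora})) − 19x_{Largo} − x_{Largo}².
∂π/∂x_{Largo} = 195 − 6x_{Largo} − 2x_{Kora} = 0, so x_{Largo} = 32.5 − (1/3)x_{Kora}.
At x_{Kora} = 6: x_{Largo} = 32.5 − (1/3)·6 = 30.5.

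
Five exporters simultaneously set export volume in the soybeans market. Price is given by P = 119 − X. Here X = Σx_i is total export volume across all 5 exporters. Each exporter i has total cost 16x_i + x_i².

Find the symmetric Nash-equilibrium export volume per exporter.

12.875

A representative exporter's profit is π_i = x_i(119 − X) − 16x_i − x_i², with X = x_i + Σ_{j≠i} x_j.
First-order condition: 103 − 4x_i − Σ_{j≠i} x_j = 0.
In a symmetric equilibrium every exporter chooses the same x, so Σ_{j≠i} x_j = 4x. The condition becomes 103 − 8x = 0, giving x = 103/8 = 12.875.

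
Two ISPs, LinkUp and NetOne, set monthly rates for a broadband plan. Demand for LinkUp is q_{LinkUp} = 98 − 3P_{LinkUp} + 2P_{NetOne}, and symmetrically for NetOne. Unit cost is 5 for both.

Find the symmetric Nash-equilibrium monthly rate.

28.25

LinkUp's profit: π = (P_{LinkUp} − 5)(98 − 3P_{LinkUp} + 2P_{NetOne}).
∂π/∂P_{LinkUp} = 113 − 6P_{LinkUp} + 2P_{NetOne} = 0 ⇒ P_{LinkUp} = 113/6 + (1/3)P_{NetOne}.
Setting P_{LinkUp} = P_{NetOne} in the reaction function: P_{LinkUp} = 113/6 + (1/3)P_{LinkUp}, so P_{LinkUp} = (113/6) / (2/3) = 28.25.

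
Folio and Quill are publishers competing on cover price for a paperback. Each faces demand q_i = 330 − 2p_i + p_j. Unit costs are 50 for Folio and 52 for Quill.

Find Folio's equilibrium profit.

Folio's profit: π = (p_{Folio} − 50)(330 − 2p_{Folio} + p_{Quill}).
∂π/∂p_{Folio} = 430 − 4p_{Folio} + p_{Quill} = 0 ⇒ p_{Folio} = 107.5 + 0.25p_{Quill}.
Similarly p_{Quill} = 108.5 + 0.25p_{Folio}.
Plugging p_{Quill} into Folio's best response: p_{Folio} = 107.5 + 0.25(108.5 + 0.25p_{Folio}) ⇒ 0.9375p_{Folio} = 134.625, so p_{Folio} = 143.6.
Then p_{Quill} = 108.5 + 0.25·143.6 = 144.4.
q_{Folio} = 330 − 2·143.6 + 144.4 = 187.2.
Profit = (143.6 − 50)·187.2 = 17521.92.

17521.92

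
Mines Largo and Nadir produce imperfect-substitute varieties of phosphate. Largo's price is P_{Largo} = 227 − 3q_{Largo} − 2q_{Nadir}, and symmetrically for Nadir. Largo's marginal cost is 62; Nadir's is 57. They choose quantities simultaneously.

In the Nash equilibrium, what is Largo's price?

122.9375

Mine Largo's profit: π = q_{Largo}(227 − 3q_{Largo} − 2q_{Nadir}) − 62q_{Largo}.
∂π/∂q_{Largo} = 165 − 6q_{Largo} − 2q_{Nadir} = 0 ⇒ q_{Largo} = 27.5 − (1/3)q_{Nadir}.
Similarly q_{Nadir} = 85/3 − (1/3)q_{Largo}.
Plugging q_{Nadir} into Largo's best response: q_{Largo} = 27.5 − (1/3)(85/3 − (1/3)q_{Largo}) ⇒ (8/9)q_{Largo} = 325/18, so q_{Largo} = 20.3125.
Then q_{Nadir} = 85/3 − (1/3)·20.3125 = 21.5625.
P_{Largo} = 227 − 3·20.3125 − 2·21.5625 = 122.9375.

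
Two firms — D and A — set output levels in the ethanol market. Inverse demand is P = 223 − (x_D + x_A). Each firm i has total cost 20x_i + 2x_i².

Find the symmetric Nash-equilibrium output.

29

Firm D's profit: π = x_D(223 − (x_D + x_A)) − 20x_D − 2x_D².
∂π/∂x_D = 203 − 6x_D − x_A = 0, so x_D = 203/6 − (1/6)x_A.
By symmetry x_A = x_D; substituting into the reaction function, (7/6)x_D = 203/6 and x_D = 29.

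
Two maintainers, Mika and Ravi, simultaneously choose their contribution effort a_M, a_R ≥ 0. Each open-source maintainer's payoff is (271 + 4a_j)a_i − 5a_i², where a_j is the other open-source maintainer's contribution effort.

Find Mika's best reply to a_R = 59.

50.7

Mika's payoff is (271 + 4a_R)a_M − 5a_M².
∂π/∂a_M = 271 + 4a_R − 10a_M = 0, so a_M = 27.1 + 0.4a_R.
At a_R = 59: a_M = 27.1 + 0.4·59 = 50.7.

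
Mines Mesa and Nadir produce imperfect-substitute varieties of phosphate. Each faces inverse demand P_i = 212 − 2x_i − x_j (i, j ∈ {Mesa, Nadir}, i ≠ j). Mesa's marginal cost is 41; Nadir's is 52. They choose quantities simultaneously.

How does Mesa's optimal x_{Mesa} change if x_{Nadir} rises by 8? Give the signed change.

-2

Mine Mesa's profit: π = x_{Mesa}(212 − 2x_{Mesa} − x_{Nadir}) − 41x_{Mesa}.
∂π/∂x_{Mesa} = 171 − 4x_{Mesa} − x_{Nadir} = 0 ⇒ x_{Mesa} = 42.75 − 0.25x_{Nadir}.
The reaction-function slope is −0.25, so an 8-unit rise in x_{Nadir} moves x_{Mesa} by −0.25 × 8 = −2. Mesa's best response falls — the actions are strategic substitutes.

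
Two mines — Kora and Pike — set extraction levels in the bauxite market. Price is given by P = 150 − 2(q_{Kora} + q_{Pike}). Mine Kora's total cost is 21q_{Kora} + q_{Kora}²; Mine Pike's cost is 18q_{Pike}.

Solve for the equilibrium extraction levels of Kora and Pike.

Mine Kora's profit: π = q_{Kora}(150 − 2(q_{Kora} + q_{Pike})) − 21q_{Kora} − q_{Kora}².
∂π/∂q_{Kora} = 129 − 6q_{Kora} − 2q_{Pike} = 0, so q_{Kora} = 21.5 − (1/3)q_{Pike}.
For Pike: ∂π/∂q_{Pike} = 132 − 4q_{Pike} − 2q_{Kora} = 0 ⇒ q_{Pike} = 33 − 0.5q_{Kora}.
Substituting the second reaction function into the first: q_{Kora} = 21.5 − (1/3)(33 − 0.5q_{Kora}), which gives (5/6)q_{Kora} = 10.5 ⇒ q_{Kora} = 12.6.
Then q_{Pike} = 33 − 0.5·12.6 = 26.7.

12.6, 26.7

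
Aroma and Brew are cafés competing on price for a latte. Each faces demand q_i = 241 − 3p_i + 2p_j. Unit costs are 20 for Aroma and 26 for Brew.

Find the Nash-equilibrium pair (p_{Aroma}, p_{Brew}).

Aroma's profit: π = (p_{Aroma} − 20)(241 − 3p_{Aroma} + 2p_{Brew}).
∂π/∂p_{Aroma} = 301 − 6p_{Aroma} + 2p_{Brew} = 0 ⇒ p_{Aroma} = 301/6 + (1/3)p_{Brew}.
Similarly p_{Brew} = 319/6 + (1/3)p_{Aroma}.
Solving the two reaction functions simultaneously: (1 − (1/3)(1/3))p_{Aroma} = 301/6 + (1/3)·(319/6), so (8/9)p_{Aroma} = 611/9 and p_{Aroma} = 76.375.
Then p_{Brew} = 319/6 + (1/3)·76.375 = 78.625.

76.375, 78.625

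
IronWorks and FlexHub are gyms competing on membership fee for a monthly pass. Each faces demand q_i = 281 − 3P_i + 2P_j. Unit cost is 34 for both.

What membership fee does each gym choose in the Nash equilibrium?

IronWorks's profit: π = (P_{IronWorks} − 34)(281 − 3P_{IronWorks} + 2P_{FlexHub}).
∂π/∂P_{IronWorks} = 383 − 6P_{IronWorks} + 2P_{FlexHub} = 0 ⇒ P_{IronWorks} = 383/6 + (1/3)P_{FlexHub}.
The game is symmetric, so in equilibrium P_{FlexHub} = P_{IronWorks}: the reaction function gives (2/3)P_{IronWorks} = 383/6, hence P_{IronWorks} = 95.75.

95.75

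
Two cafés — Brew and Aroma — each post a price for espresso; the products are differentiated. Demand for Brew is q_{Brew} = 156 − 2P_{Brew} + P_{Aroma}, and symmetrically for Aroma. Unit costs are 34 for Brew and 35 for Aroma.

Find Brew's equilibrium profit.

3329.28

Brew's profit: π = (P_{Brew} − 34)(156 − 2P_{Brew} + P_{Aroma}).
∂π/∂P_{Brew} = 224 − 4P_{Brew} + P_{Aroma} = 0 ⇒ P_{Brew} = 56 + 0.25P_{Aroma}.
Similarly P_{Aroma} = 56.5 + 0.25P_{Brew}.
Plugging P_{Aroma} into Brew's best response: P_{Brew} = 56 + 0.25(56.5 + 0.25P_{Brew}) ⇒ 0.9375P_{Brew} = 70.125, so P_{Brew} = 74.8.
Then P_{Aroma} = 56.5 + 0.25·74.8 = 75.2.
q_{Brew} = 156 − 2·74.8 + 75.2 = 81.6.
Profit = (74.8 − 34)·81.6 = 3329.28.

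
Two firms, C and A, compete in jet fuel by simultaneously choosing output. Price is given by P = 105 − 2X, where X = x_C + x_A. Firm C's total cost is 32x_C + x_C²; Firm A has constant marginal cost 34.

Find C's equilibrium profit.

Firm C's profit: π = x_C(105 − 2(x_C + x_A)) − 32x_C − x_C².
∂π/∂x_C = 73 − 6x_C − 2x_A = 0, so x_C = 73/6 − (1/3)x_A.
For A: ∂π/∂x_A = 71 − 4x_A − 2x_C = 0 ⇒ x_A = 17.75 − 0.5x_C.
Solving the two reaction functions simultaneously: (1 − (−1/3)(−0.5))x_C = 73/6 − (1/3)·17.75, so (5/6)x_C = 6.25 and x_C = 7.5.
Then x_A = 17.75 − 0.5·7.5 = 14.
Price P = 105 − 2·21.5 = 62.
C's profit: (62 − 32)·7.5 − (7.5)² = 168.75.

168.75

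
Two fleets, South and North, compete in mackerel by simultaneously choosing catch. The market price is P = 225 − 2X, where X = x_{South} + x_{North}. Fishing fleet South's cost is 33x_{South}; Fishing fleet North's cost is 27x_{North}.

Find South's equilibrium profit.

Fishing fleet South's profit: π = x_{South}(225 − 2(x_{South} + x_{North})) − 33x_{South}.
∂π/∂x_{South} = 192 − 4x_{South} − 2x_{North} = 0, so x_{South} = 48 − 0.5x_{North}.
By the same steps for North: x_{North} = 49.5 − 0.5x_{South}.
Plugging x_{North} into South's best response: x_{South} = 48 − 0.5(49.5 − 0.5x_{South}) ⇒ 0.75x_{South} = 23.25, so x_{South} = 31.
Then x_{North} = 49.5 − 0.5·31 = 34.
Price P = 225 − 2·65 = 95.
South's profit: (95 − 33)·31 = 1922.

1922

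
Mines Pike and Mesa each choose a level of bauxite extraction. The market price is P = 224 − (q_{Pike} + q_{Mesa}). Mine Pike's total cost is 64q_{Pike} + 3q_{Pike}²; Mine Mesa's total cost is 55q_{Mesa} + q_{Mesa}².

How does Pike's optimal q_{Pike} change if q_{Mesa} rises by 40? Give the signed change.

Mine Pike's profit: π = q_{Pike}(224 − (q_{Pike} + q_{Mesa})) − 64q_{Pike} − 3q_{Pike}².
∂π/∂q_{Pike} = 160 − 8q_{Pike} − q_{Mesa} = 0, so q_{Pike} = 20 − 0.125q_{Mesa}.
The reaction-function slope is −0.125, so a 40-unit rise in q_{Mesa} moves q_{Pike} by −0.125 × 40 = −5. Pike's best response falls — the actions are strategic substitutes.

-5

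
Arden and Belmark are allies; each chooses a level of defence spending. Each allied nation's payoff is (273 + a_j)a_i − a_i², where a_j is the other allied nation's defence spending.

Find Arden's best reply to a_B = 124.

198.5

Arden's payoff is (273 + a_B)a_A − a_A².
∂π/∂a_A = 273 + a_B − 2a_A = 0, so a_A = 136.5 + 0.5a_B.
At a_B = 124: a_A = 136.5 + 0.5·124 = 198.5.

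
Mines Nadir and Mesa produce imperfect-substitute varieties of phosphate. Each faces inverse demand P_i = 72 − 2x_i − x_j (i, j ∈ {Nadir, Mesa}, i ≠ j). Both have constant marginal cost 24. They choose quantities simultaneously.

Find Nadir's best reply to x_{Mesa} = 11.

Mine Nadir's profit: π = x_{Nadir}(72 − 2x_{Nadir} − x_{Mesa}) − 24x_{Nadir}.
∂π/∂x_{Nadir} = 48 − 4x_{Nadir} − x_{Mesa} = 0 ⇒ x_{Nadir} = 12 − 0.25x_{Mesa}.
At x_{Mesa} = 11: x_{Nadir} = 12 − 0.25·11 = 9.25.

9.25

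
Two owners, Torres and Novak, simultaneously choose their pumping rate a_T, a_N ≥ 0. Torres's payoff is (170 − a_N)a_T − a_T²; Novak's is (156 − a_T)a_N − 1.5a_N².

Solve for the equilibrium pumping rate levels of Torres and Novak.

70.8, 28.4

Expanding Torres's payoff: 170a_T − a_Na_T − a_T².
∂π/∂a_T = 170 − a_N − 2a_T = 0, so a_T = 85 − 0.5a_N.
Likewise for Novak: a_N = 52 − (1/3)a_T.
Plugging a_N into Torres's best response: a_T = 85 − 0.5(52 − (1/3)a_T) ⇒ (5/6)a_T = 59, so a_T = 70.8.
Then a_N = 52 − (1/3)·70.8 = 28.4.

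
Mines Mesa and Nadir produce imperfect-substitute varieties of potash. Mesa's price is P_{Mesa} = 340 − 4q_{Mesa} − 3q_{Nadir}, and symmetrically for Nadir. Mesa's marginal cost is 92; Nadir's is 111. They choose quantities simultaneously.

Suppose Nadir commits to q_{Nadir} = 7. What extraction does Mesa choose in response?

28.375

Mine Mesa's profit: π = q_{Mesa}(340 − 4q_{Mesa} − 3q_{Nadir}) − 92q_{Mesa}.
∂π/∂q_{Mesa} = 248 − 8q_{Mesa} − 3q_{Nadir} = 0 ⇒ q_{Mesa} = 31 − 0.375q_{Nadir}.
At q_{Nadir} = 7: q_{Mesa} = 31 − 0.375·7 = 28.375.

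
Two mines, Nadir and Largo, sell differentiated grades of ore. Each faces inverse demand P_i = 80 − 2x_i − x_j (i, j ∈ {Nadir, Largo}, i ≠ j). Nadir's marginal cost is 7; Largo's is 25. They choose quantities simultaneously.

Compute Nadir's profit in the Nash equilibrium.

Mine Nadir's profit: π = x_{Nadir}(80 − 2x_{Nadir} − x_{Largo}) − 7x_{Nadir}.
∂π/∂x_{Nadir} = 73 − 4x_{Nadir} − x_{Largo} = 0 ⇒ x_{Nadir} = 18.25 − 0.25x_{Largo}.
Similarly x_{Largo} = 13.75 − 0.25x_{Nadir}.
Substituting the second reaction function into the first: x_{Nadir} = 18.25 − 0.25(13.75 − 0.25x_{Nadir}), which gives 0.9375x_{Nadir} = 14.8125 ⇒ x_{Nadir} = 15.8.
Then x_{Largo} = 13.75 − 0.25·15.8 = 9.8.
P_{Nadir} = 80 − 2·15.8 − 9.8 = 38.6.
Profit = (38.6 − 7)·15.8 = 499.28.

499.28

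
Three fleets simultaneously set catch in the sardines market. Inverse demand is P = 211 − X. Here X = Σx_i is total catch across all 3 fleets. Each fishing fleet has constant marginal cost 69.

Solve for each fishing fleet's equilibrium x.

A representative fishing fleet's profit is π_i = x_i(211 − X) − 69x_i, with X = x_i + Σ_{j≠i} x_j.
First-order condition: 142 − 2x_i − Σ_{j≠i} x_j = 0.
Imposing symmetry (x_j = x for all j) turns Σ_{j≠i} x_j into 2x, so 142 = 4x and x = 35.5.

35.5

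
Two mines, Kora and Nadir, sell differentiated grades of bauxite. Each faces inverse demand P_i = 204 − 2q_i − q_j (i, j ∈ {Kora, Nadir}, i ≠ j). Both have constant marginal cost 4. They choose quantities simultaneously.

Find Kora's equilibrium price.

Mine Kora's profit: π = q_{Kora}(204 − 2q_{Kora} − q_{Nadir}) − 4q_{Kora}.
∂π/∂q_{Kora} = 200 − 4q_{Kora} − q_{Nadir} = 0 ⇒ q_{Kora} = 50 − 0.25q_{Nadir}.
By symmetry q_{Nadir} = q_{Kora}; substituting into the reaction function, 1.25q_{Kora} = 50 and q_{Kora} = 40.
P_{Kora} = 204 − 2·40 − 40 = 84.

84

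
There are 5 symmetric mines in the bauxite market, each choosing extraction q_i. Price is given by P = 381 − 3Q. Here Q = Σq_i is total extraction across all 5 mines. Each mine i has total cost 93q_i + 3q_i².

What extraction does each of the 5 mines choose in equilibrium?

12

A representative mine's profit is π_i = q_i(381 − 3Q) − 93q_i − 3q_i², with Q = q_i + Σ_{j≠i} q_j.
First-order condition: 288 − 12q_i − 3Σ_{j≠i} q_j = 0.
In a symmetric equilibrium every mine chooses the same q, so Σ_{j≠i} q_j = 4q. The condition becomes 288 − 24q = 0, giving q = 288/24 = 12.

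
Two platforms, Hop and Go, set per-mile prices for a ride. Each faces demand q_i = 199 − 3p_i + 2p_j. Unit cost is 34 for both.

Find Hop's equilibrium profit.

Hop's profit: π = (p_{Hop} − 34)(199 − 3p_{Hop} + 2p_{Go}).
∂π/∂p_{Hop} = 301 − 6p_{Hop} + 2p_{Go} = 0 ⇒ p_{Hop} = 301/6 + (1/3)p_{Go}.
The game is symmetric, so in equilibrium p_{Go} = p_{Hop}: the reaction function gives (2/3)p_{Hop} = 301/6, hence p_{Hop} = 75.25.
q_{Hop} = 199 − 3·75.25 + 2·75.25 = 123.75.
Profit = (75.25 − 34)·123.75 = 5104.6875.

5104.6875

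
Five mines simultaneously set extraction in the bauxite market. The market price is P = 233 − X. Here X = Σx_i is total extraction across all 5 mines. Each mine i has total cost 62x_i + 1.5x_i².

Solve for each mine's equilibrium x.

19

A representative mine's profit is π_i = x_i(233 − X) − 62x_i − 1.5x_i², with X = x_i + Σ_{j≠i} x_j.
First-order condition: 171 − 5x_i − Σ_{j≠i} x_j = 0.
Imposing symmetry (x_j = x for all j) turns Σ_{j≠i} x_j into 4x, so 171 = 9x and x = 19.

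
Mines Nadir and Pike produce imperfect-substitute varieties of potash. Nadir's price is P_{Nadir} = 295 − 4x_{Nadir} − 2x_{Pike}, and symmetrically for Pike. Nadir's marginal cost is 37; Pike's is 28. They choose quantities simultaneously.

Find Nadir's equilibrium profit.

Mine Nadir's profit: π = x_{Nadir}(295 − 4x_{Nadir} − 2x_{Pike}) − 37x_{Nadir}.
∂π/∂x_{Nadir} = 258 − 8x_{Nadir} − 2x_{Pike} = 0 ⇒ x_{Nadir} = 32.25 − 0.25x_{Pike}.
Similarly x_{Pike} = 33.375 − 0.25x_{Nadir}.
Plugging x_{Pike} into Nadir's best response: x_{Nadir} = 32.25 − 0.25(33.375 − 0.25x_{Nadir}) ⇒ 0.9375x_{Nadir} = 765/32, so x_{Nadir} = 25.5.
Then x_{Pike} = 33.375 − 0.25·25.5 = 27.
P_{Nadir} = 295 − 4·25.5 − 2·27 = 139.
Profit = (139 − 37)·25.5 = 2601.

2601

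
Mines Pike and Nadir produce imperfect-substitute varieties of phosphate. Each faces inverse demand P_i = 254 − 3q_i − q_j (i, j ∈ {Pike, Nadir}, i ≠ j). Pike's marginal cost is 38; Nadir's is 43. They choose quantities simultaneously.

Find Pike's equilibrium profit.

2883

Mine Pike's profit: π = q_{Pike}(254 − 3q_{Pike} − q_{Nadir}) − 38q_{Pike}.
∂π/∂q_{Pike} = 216 − 6q_{Pike} − q_{Nadir} = 0 ⇒ q_{Pike} = 36 − (1/6)q_{Nadir}.
Similarly q_{Nadir} = 211/6 − (1/6)q_{Pike}.
Solving the two reaction functions simultaneously: (1 − (−1/6)(−1/6))q_{Pike} = 36 − (1/6)·(211/6), so (35/36)q_{Pike} = 1085/36 and q_{Pike} = 31.
Then q_{Nadir} = 211/6 − (1/6)·31 = 30.
P_{Pike} = 254 − 3·31 − 30 = 131.
Profit = (131 − 38)·31 = 2883.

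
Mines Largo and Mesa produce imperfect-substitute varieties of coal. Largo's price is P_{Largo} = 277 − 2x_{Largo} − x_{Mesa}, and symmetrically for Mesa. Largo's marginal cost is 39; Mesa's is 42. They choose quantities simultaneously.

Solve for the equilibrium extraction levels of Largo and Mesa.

Mine Largo's profit: π = x_{Largo}(277 − 2x_{Largo} − x_{Mesa}) − 39x_{Largo}.
∂π/∂x_{Largo} = 238 − 4x_{Largo} − x_{Mesa} = 0 ⇒ x_{Largo} = 59.5 − 0.25x_{Mesa}.
Similarly x_{Mesa} = 58.75 − 0.25x_{Largo}.
Solving the two reaction functions simultaneously: (1 − (−0.25)(−0.25))x_{Largo} = 59.5 − 0.25·58.75, so 0.9375x_{Largo} = 44.8125 and x_{Largo} = 47.8.
Then x_{Mesa} = 58.75 − 0.25·47.8 = 46.8.

47.8, 46.8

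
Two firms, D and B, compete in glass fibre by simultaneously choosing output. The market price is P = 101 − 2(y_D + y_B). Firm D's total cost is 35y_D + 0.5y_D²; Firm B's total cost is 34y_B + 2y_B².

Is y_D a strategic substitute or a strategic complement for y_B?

Firm D's profit: π = y_D(101 − 2(y_D + y_B)) − 35y_D − 0.5y_D².
∂π/∂y_D = 66 − 5y_D − 2y_B = 0, so y_D = 13.2 − 0.4y_B.
The best-response slope dy_D/dy_B = −0.4 < 0: the reaction function is downward-sloping, so the choices are strategic substitutes.

strategic substitutes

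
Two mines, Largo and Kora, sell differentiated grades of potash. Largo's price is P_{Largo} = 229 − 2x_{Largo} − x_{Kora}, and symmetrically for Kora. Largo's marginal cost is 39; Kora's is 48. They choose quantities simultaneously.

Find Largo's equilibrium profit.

Mine Largo's profit: π = x_{Largo}(229 − 2x_{Largo} − x_{Kora}) − 39x_{Largo}.
∂π/∂x_{Largo} = 190 − 4x_{Largo} − x_{Kora} = 0 ⇒ x_{Largo} = 47.5 − 0.25x_{Kora}.
Similarly x_{Kora} = 45.25 − 0.25x_{Largo}.
Solving the two reaction functions simultaneously: (1 − (−0.25)(−0.25))x_{Largo} = 47.5 − 0.25·45.25, so 0.9375x_{Largo} = 36.1875 and x_{Largo} = 38.6.
Then x_{Kora} = 45.25 − 0.25·38.6 = 35.6.
P_{Largo} = 229 − 2·38.6 − 35.6 = 116.2.
Profit = (116.2 − 39)·38.6 = 2979.92.

2979.92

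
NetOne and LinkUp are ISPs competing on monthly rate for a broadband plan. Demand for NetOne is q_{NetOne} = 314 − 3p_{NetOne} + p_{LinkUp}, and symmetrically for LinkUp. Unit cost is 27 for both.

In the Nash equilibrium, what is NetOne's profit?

8112

NetOne's profit: π = (p_{NetOne} − 27)(314 − 3p_{NetOne} + p_{LinkUp}).
∂π/∂p_{NetOne} = 395 − 6p_{NetOne} + p_{LinkUp} = 0 ⇒ p_{NetOne} = 395/6 + (1/6)p_{LinkUp}.
The game is symmetric, so in equilibrium p_{LinkUp} = p_{NetOne}: the reaction function gives (5/6)p_{NetOne} = 395/6, hence p_{NetOne} = 79.
q_{NetOne} = 314 − 3·79 + 79 = 156.
Profit = (79 − 27)·156 = 8112.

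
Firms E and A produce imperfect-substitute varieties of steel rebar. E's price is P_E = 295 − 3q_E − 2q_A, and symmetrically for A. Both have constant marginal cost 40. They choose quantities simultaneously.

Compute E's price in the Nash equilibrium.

135.625

Firm E's profit: π = q_E(295 − 3q_E − 2q_A) − 40q_E.
∂π/∂q_E = 255 − 6q_E − 2q_A = 0 ⇒ q_E = 42.5 − (1/3)q_A.
By symmetry q_A = q_E; substituting into the reaction function, (4/3)q_E = 42.5 and q_E = 31.875.
P_E = 295 − 3·31.875 − 2·31.875 = 135.625.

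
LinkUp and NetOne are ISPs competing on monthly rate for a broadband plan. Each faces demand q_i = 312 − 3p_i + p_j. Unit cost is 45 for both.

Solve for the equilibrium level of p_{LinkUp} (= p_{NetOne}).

LinkUp's profit: π = (p_{LinkUp} − 45)(312 − 3p_{LinkUp} + p_{NetOne}).
∂π/∂p_{LinkUp} = 447 − 6p_{LinkUp} + p_{NetOne} = 0 ⇒ p_{LinkUp} = 74.5 + (1/6)p_{NetOne}.
By symmetry p_{NetOne} = p_{LinkUp}; substituting into the reaction function, (5/6)p_{LinkUp} = 74.5 and p_{LinkUp} = 89.4.

89.4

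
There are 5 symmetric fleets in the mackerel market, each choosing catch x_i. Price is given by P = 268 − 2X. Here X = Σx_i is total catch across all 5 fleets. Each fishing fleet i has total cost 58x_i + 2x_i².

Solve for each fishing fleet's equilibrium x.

13.125

A representative fishing fleet's profit is π_i = x_i(268 − 2X) − 58x_i − 2x_i², with X = x_i + Σ_{j≠i} x_j.
First-order condition: 210 − 8x_i − 2Σ_{j≠i} x_j = 0.
In a symmetric equilibrium every fishing fleet chooses the same x, so Σ_{j≠i} x_j = 4x. The condition becomes 210 − 16x = 0, giving x = 210/16 = 13.125.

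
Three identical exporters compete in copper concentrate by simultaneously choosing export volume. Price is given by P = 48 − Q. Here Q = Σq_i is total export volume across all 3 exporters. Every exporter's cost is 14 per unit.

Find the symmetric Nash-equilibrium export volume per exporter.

A representative exporter's profit is π_i = q_i(48 − Q) − 14q_i, with Q = q_i + Σ_{j≠i} q_j.
First-order condition: 34 − 2q_i − Σ_{j≠i} q_j = 0.
Imposing symmetry (q_j = q for all j) turns Σ_{j≠i} q_j into 2q, so 34 = 4q and q = 8.5.

8.5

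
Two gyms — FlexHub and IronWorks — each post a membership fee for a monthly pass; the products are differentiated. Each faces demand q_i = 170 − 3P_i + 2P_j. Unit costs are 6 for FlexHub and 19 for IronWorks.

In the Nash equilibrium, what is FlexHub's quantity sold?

FlexHub's profit: π = (P_{FlexHub} − 6)(170 − 3P_{FlexHub} + 2P_{IronWorks}).
∂π/∂P_{FlexHub} = 188 − 6P_{FlexHub} + 2P_{IronWorks} = 0 ⇒ P_{FlexHub} = 94/3 + (1/3)P_{IronWorks}.
Similarly P_{IronWorks} = 227/6 + (1/3)P_{FlexHub}.
Substituting the second reaction function into the first: P_{FlexHub} = 94/3 + (1/3)(227/6 + (1/3)P_{FlexHub}), which gives (8/9)P_{FlexHub} = 791/18 ⇒ P_{FlexHub} = 49.4375.
Then P_{IronWorks} = 227/6 + (1/3)·49.4375 = 54.3125.
q_{FlexHub} = 170 − 3·49.4375 + 2·54.3125 = 130.3125.

130.3125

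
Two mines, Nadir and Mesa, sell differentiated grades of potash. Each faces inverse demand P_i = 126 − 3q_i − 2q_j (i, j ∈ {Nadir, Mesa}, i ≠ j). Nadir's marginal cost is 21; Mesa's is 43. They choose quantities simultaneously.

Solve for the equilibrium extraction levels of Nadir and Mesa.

14.5, 9

Mine Nadir's profit: π = q_{Nadir}(126 − 3q_{Nadir} − 2q_{Mesa}) − 21q_{Nadir}.
∂π/∂q_{Nadir} = 105 − 6q_{Nadir} − 2q_{Mesa} = 0 ⇒ q_{Nadir} = 17.5 − (1/3)q_{Mesa}.
Similarly q_{Mesa} = 83/6 − (1/3)q_{Nadir}.
Solving the two reaction functions simultaneously: (1 − (−1/3)(−1/3))q_{Nadir} = 17.5 − (1/3)·(83/6), so (8/9)q_{Nadir} = 116/9 and q_{Nadir} = 14.5.
Then q_{Mesa} = 83/6 − (1/3)·14.5 = 9.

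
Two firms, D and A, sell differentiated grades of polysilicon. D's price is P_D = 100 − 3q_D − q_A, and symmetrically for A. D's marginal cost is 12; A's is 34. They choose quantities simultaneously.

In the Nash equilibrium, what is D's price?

51.6

Firm D's profit: π = q_D(100 − 3q_D − q_A) − 12q_D.
∂π/∂q_D = 88 − 6q_D − q_A = 0 ⇒ q_D = 44/3 − (1/6)q_A.
Similarly q_A = 11 − (1/6)q_D.
Substituting the second reaction function into the first: q_D = 44/3 − (1/6)(11 − (1/6)q_D), which gives (35/36)q_D = 77/6 ⇒ q_D = 13.2.
Then q_A = 11 − (1/6)·13.2 = 8.8.
P_D = 100 − 3·13.2 − 8.8 = 51.6.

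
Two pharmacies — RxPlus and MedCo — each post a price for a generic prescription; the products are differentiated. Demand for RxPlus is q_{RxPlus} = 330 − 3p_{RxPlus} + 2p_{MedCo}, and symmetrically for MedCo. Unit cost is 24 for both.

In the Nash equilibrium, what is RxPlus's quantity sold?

229.5

RxPlus's profit: π = (p_{RxPlus} − 24)(330 − 3p_{RxPlus} + 2p_{MedCo}).
∂π/∂p_{RxPlus} = 402 − 6p_{RxPlus} + 2p_{MedCo} = 0 ⇒ p_{RxPlus} = 67 + (1/3)p_{MedCo}.
By symmetry p_{MedCo} = p_{RxPlus}; substituting into the reaction function, (2/3)p_{RxPlus} = 67 and p_{RxPlus} = 100.5.
q_{RxPlus} = 330 − 3·100.5 + 2·100.5 = 229.5.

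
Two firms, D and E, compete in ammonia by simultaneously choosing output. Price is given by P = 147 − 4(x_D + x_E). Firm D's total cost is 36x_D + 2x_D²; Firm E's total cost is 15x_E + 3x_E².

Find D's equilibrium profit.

273.375

Firm D's profit: π = x_D(147 − 4(x_D + x_E)) − 36x_D − 2x_D².
∂π/∂x_D = 111 − 12x_D − 4x_E = 0, so x_D = 9.25 − (1/3)x_E.
For E: ∂π/∂x_E = 132 − 14x_E − 4x_D = 0 ⇒ x_E = 66/7 − (2/7)x_D.
Solving the two reaction functions simultaneously: (1 − (−1/3)(−2/7))x_D = 9.25 − (1/3)·(66/7), so (19/21)x_D = 171/28 and x_D = 6.75.
Then x_E = 66/7 − (2/7)·6.75 = 7.5.
Price P = 147 − 4·14.25 = 90.
D's profit: (90 − 36)·6.75 − 2(6.75)² = 273.375.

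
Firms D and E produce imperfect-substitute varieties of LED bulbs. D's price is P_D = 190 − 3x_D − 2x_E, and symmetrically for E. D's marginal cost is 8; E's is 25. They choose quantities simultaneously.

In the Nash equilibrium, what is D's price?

79.4375

Firm D's profit: π = x_D(190 − 3x_D − 2x_E) − 8x_D.
∂π/∂x_D = 182 − 6x_D − 2x_E = 0 ⇒ x_D = 91/3 − (1/3)x_E.
Similarly x_E = 27.5 − (1/3)x_D.
Plugging x_E into D's best response: x_D = 91/3 − (1/3)(27.5 − (1/3)x_D) ⇒ (8/9)x_D = 127/6, so x_D = 23.8125.
Then x_E = 27.5 − (1/3)·23.8125 = 19.5625.
P_D = 190 − 3·23.8125 − 2·19.5625 = 79.4375.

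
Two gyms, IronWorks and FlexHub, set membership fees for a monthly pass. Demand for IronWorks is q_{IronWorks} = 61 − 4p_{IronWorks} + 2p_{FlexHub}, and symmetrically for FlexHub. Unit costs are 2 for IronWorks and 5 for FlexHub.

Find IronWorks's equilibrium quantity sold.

IronWorks's profit: π = (p_{IronWorks} − 2)(61 − 4p_{IronWorks} + 2p_{FlexHub}).
∂π/∂p_{IronWorks} = 69 − 8p_{IronWorks} + 2p_{FlexHub} = 0 ⇒ p_{IronWorks} = 8.625 + 0.25p_{FlexHub}.
Similarly p_{FlexHub} = 10.125 + 0.25p_{IronWorks}.
Solving the two reaction functions simultaneously: (1 − (0.25)(0.25))p_{IronWorks} = 8.625 + 0.25·10.125, so 0.9375p_{IronWorks} = 357/32 and p_{IronWorks} = 11.9.
Then p_{FlexHub} = 10.125 + 0.25·11.9 = 13.1.
q_{IronWorks} = 61 − 4·11.9 + 2·13.1 = 39.6.

39.6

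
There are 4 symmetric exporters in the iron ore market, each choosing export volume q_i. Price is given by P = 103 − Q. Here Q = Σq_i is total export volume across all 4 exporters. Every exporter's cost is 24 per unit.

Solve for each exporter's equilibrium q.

15.8

A representative exporter's profit is π_i = q_i(103 − Q) − 24q_i, with Q = q_i + Σ_{j≠i} q_j.
First-order condition: 79 − 2q_i − Σ_{j≠i} q_j = 0.
With identical exporters, set every q_j = q: then 79 − 2q − 3q = 0, i.e. q = 79/5 = 15.8.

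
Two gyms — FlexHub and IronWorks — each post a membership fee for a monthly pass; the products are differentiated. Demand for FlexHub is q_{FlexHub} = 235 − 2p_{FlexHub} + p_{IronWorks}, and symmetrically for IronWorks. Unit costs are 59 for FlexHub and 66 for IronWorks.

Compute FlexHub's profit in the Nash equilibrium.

7104.32

FlexHub's profit: π = (p_{FlexHub} − 59)(235 − 2p_{FlexHub} + p_{IronWorks}).
∂π/∂p_{FlexHub} = 353 − 4p_{FlexHub} + p_{IronWorks} = 0 ⇒ p_{FlexHub} = 88.25 + 0.25p_{IronWorks}.
Similarly p_{IronWorks} = 91.75 + 0.25p_{FlexHub}.
Plugging p_{IronWorks} into FlexHub's best response: p_{FlexHub} = 88.25 + 0.25(91.75 + 0.25p_{FlexHub}) ⇒ 0.9375p_{FlexHub} = 111.1875, so p_{FlexHub} = 118.6.
Then p_{IronWorks} = 91.75 + 0.25·118.6 = 121.4.
q_{FlexHub} = 235 − 2·118.6 + 121.4 = 119.2.
Profit = (118.6 − 59)·119.2 = 7104.32.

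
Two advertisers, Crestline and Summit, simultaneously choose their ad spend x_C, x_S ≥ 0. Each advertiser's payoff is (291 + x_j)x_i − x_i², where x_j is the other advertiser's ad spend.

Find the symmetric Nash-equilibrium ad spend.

291

Crestline's payoff is (291 + x_S)x_C − x_C².
∂π/∂x_C = 291 + x_S − 2x_C = 0, so x_C = 145.5 + 0.5x_S.
Setting x_C = x_S in the reaction function: x_C = 145.5 + 0.5x_C, so x_C = 145.5 / 0.5 = 291.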